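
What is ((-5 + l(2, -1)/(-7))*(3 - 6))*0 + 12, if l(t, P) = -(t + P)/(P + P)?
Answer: 12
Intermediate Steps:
l(t, P) = -(P + t)/(2*P)
((-5 + l(2, -1)/(-7))*(3 - 6))*0 + 12 = ((-5 + ((1/2)*(-1*(-1) - 1*2)/(-1))/(-7))*(3 - 6))*0 + 12 = ((-5 + ((1/2)*(-1)*(1 - 2))*(-1/7))*(-3))*0 + 12 = ((-5 + ((1/2)*(-1)*(-1))*(-1/7))*(-3))*0 + 12 = ((-5 + (1/2)*(-1/7))*(-3))*0 + 12 = ((-5 - 1/14)*(-3))*0 + 12 = -71/14*(-3)*0 + 12 = (213/14)*0 + 12 = 0 + 12 = 12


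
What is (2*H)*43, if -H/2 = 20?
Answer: -3440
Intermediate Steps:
H = -40 (H = -2*20 = -40)
(2*H)*43 = (2*(-40))*43 = -80*43 = -3440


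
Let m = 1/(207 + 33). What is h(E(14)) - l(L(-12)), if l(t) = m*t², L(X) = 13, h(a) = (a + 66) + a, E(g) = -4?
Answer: 13751/240 ≈ 57.296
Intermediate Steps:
h(a) = 66 + 2*a (h(a) = (66 + a) + a = 66 + 2*a)
m = 1/240 ≈ 0.0041667
l(t) = t²/240
h(E(14)) - l(L(-12)) = (66 + 2*(-4)) - 13²/240 = (66 - 8) - 169/240 = 58 - 1*169/240 = 58 - 169/240 = 13751/240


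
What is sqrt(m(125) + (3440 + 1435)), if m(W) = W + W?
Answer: 5*sqrt(205) ≈ 71.589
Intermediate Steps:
m(W) = 2*W
sqrt(m(125) + (3440 + 1435)) = sqrt(2*125 + (3440 + 1435)) = sqrt(250 + 4875) = sqrt(5125) = 5*sqrt(205)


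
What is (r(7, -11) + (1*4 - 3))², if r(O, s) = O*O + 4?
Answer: 2916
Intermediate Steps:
r(O, s) = 4 + O² (r(O, s) = O² + 4 = 4 + O²)
(r(7, -11) + (1*4 - 3))² = ((4 + 7²) + (1*4 - 3))² = ((4 + 49) + (4 - 3))² = (53 + 1)² = 54² = 2916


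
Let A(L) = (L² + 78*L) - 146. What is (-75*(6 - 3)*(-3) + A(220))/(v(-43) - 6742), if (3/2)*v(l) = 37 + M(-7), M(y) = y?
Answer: -66089/6722 ≈ -9.8317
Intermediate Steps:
A(L) = -146 + L² + 78*L
v(l) = 20 (v(l) = 2*(37 - 7)/3 = (⅔)*30 = 20)
(-75*(6 - 3)*(-3) + A(220))/(v(-43) - 6742) = (-75*(6 - 3)*(-3) + (-146 + 220² + 78*220))/(20 - 6742) = (-225*(-3) + (-146 + 48400 + 17160))/(-6722) = (-75*(-9) + 65414)*(-1/6722) = (675 + 65414)*(-1/6722) = 66089*(-1/6722) = -66089/6722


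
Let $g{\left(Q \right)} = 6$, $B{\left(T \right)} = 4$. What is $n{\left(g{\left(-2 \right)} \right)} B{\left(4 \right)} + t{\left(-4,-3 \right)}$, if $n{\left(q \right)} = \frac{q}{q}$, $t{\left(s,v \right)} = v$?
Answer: $1$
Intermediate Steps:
$n{\left(q \right)} = 1$
$n{\left(g{\left(-2 \right)} \right)} B{\left(4 \right)} + t{\left(-4,-3 \right)} = 1 \cdot 4 - 3 = 4 - 3 = 1$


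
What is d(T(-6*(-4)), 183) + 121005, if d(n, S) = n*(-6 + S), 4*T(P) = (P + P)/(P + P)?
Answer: 484197/4 ≈ 1.2105e+5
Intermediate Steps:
T(P) = ¼ (T(P) = ((P + P)/(P + P))/4 = ((2*P)/((2*P)))/4 = ((2*P)*(1/(2*P)))/4 = (¼)*1 = ¼)
d(T(-6*(-4)), 183) + 121005 = (-6 + 183)/4 + 121005 = (¼)*177 + 121005 = 177/4 + 121005 = 484197/4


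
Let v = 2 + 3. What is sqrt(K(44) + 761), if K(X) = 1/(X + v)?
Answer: sqrt(37290)/7 ≈ 27.587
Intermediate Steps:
v = 5
K(X) = 1/(5 + X) (K(X) = 1/(X + 5) = 1/(5 + X))
sqrt(K(44) + 761) = sqrt(1/(5 + 44) + 761) = sqrt(1/49 + 761) = sqrt(37290/49) = sqrt(37290)/7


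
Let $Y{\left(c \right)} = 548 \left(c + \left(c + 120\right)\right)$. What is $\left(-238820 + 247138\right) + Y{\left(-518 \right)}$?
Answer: $-493650$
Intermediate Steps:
$Y{\left(c \right)} = 65760 + 1096 c$ ($Y{\left(c \right)} = 548 \left(c + \left(120 + c\right)\right) = 548 \left(120 + 2 c\right) = 65760 + 1096 c$)
$\left(-238820 + 247138\right) + Y{\left(-518 \right)} = \left(-238820 + 247138\right) + \left(65760 + 1096 \left(-518\right)\right) = 8318 + \left(65760 - 567728\right) = 8318 - 501968 = -493650$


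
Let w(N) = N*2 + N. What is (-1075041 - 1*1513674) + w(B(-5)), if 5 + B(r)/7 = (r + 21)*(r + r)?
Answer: -2592180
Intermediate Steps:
B(r) = -35 + 14*r*(21 + r) (B(r) = -35 + 7*((r + 21)*(r + r)) = -35 + 7*((21 + r)*(2*r)) = -35 + 7*(2*r*(21 + r)) = -35 + 14*r*(21 + r))
w(N) = 3*N (w(N) = 2*N + N = 3*N)
(-1075041 - 1*1513674) + w(B(-5)) = (-1075041 - 1*1513674) + 3*(-35 + 14*(-5)² + 294*(-5)) = (-1075041 - 1513674) + 3*(-35 + 14*25 - 1470) = -2588715 + 3*(-35 + 350 - 1470) = -2588715 + 3*(-1155) = -2588715 - 3465 = -2592180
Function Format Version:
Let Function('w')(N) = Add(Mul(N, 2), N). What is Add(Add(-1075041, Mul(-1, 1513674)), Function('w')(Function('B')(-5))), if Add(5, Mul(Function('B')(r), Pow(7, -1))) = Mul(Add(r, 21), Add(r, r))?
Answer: -2592180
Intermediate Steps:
Function('B')(r) = Add(-35, Mul(14, r, Add(21, r))) (Function('B')(r) = Add(-35, Mul(7, Mul(Add(r, 21), Add(r, r)))) = Add(-35, Mul(7, Mul(Add(21, r), Mul(2, r)))) = Add(-35, Mul(7, Mul(2, r, Add(21, r)))) = Add(-35, Mul(14, r, Add(21, r))))
Function('w')(N) = Mul(3, N) (Function('w')(N) = Add(Mul(2, N), N) = Mul(3, N))
Add(Add(-1075041, Mul(-1, 1513674)), Function('w')(Function('B')(-5))) = Add(Add(-1075041, Mul(-1, 1513674)), Mul(3, Add(-35, Mul(14, Pow(-5, 2)), Mul(294, -5)))) = Add(Add(-1075041, -1513674), Mul(3, Add(-35, Mul(14, 25), -1470))) = Add(-2588715, Mul(3, Add(-35, 350, -1470))) = Add(-2588715, Mul(3, -1155)) = Add(-2588715, -3465) = -2592180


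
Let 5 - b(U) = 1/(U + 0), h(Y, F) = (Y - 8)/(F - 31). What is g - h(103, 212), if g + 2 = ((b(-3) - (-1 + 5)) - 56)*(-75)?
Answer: 741643/181 ≈ 4097.5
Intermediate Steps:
h(Y, F) = (-8 + Y)/(-31 + F)
b(U) = 5 - 1/U (b(U) = 5 - 1/(U + 0) = 5 - 1/U)
g = 4098 (g = -2 + (((5 - 1/(-3)) - (-1 + 5)) - 56)*(-75) = -2 + (((5 - 1*(-⅓)) - 1*4) - 56)*(-75) = -2 + (((5 + ⅓) - 4) - 56)*(-75) = -2 + ((16/3 - 4) - 56)*(-75) = -2 + (4/3 - 56)*(-75) = -2 - 164/3*(-75) = -2 + 4100 = 4098)
g - h(103, 212) = 4098 - (-8 + 103)/(-31 + 212) = 4098 - 95/181 = 741643/181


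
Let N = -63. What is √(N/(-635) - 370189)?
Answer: 16*I*√583083670/635 ≈ 608.43*I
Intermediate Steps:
√(N/(-635) - 370189) = √(-63/(-635) - 370189) = √(-63*(-1/635) - 370189) = √(63/635 - 370189) = √(-235069952/635) = 16*I*√583083670/635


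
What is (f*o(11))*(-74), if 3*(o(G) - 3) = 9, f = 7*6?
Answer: -18648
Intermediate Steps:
f = 42
o(G) = 6 (o(G) = 3 + (⅓)*9 = 3 + 3 = 6)
(f*o(11))*(-74) = (42*6)*(-74) = 252*(-74) = -18648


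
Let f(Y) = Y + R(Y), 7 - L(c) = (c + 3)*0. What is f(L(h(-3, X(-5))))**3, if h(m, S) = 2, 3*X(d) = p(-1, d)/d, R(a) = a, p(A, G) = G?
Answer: 2744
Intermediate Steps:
X(d) = 1/3 (X(d) = (d/d)/3 = (1/3)*1 = 1/3)
L(c) = 7 (L(c) = 7 - (c + 3)*0 = 7 - (3 + c)*0 = 7 - 1*0 = 7 + 0 = 7)
f(Y) = 2*Y (f(Y) = Y + Y = 2*Y)
f(L(h(-3, X(-5))))**3 = (2*7)**3 = 14**3 = 2744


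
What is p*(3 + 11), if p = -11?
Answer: -154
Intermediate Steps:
p*(3 + 11) = -11*(3 + 11) = -11*14 = -154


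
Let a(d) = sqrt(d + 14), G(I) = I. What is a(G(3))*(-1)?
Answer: -sqrt(17) ≈ -4.1231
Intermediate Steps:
a(d) = sqrt(14 + d)
a(G(3))*(-1) = sqrt(14 + 3)*(-1) = sqrt(17)*(-1) = -sqrt(17)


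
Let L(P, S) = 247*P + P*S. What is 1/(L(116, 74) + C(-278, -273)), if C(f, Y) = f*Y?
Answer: 1/113130 ≈ 8.8394e-6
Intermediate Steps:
C(f, Y) = Y*f
1/(L(116, 74) + C(-278, -273)) = 1/(116*(247 + 74) - 273*(-278)) = 1/(116*321 + 75894) = 1/(37236 + 75894) = 1/113130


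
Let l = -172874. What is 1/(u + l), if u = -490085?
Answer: -1/662959 ≈ -1.5084e-6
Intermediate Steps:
1/(u + l) = 1/(-490085 - 172874) = 1/(-662959) = -1/662959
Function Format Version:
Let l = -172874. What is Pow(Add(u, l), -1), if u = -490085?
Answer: Rational(-1, 662959) ≈ -1.5084e-6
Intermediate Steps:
Pow(Add(u, l), -1) = Pow(Add(-490085, -172874), -1) = Pow(-662959, -1) = Rational(-1, 662959)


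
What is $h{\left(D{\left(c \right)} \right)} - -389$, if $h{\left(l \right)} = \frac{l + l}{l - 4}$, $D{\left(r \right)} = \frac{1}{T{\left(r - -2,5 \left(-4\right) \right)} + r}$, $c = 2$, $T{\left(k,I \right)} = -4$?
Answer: $\frac{3503}{9} \approx 389.22$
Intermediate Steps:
$D{\left(r \right)} = \frac{1}{-4 + r}$
$h{\left(l \right)} = \frac{2 l}{-4 + l}$
$h{\left(D{\left(c \right)} \right)} - -389 = \frac{2}{\left(-4 + 2\right) \left(-4 + \frac{1}{-4 + 2}\right)} - -389 = \frac{2}{\left(-2\right) \left(-4 + \frac{1}{-2}\right)} + 389 = 2 \left(- \frac{1}{2}\right) \frac{1}{-4 - \frac{1}{2}} + 389 = 2 \left(- \frac{1}{2}\right) \frac{1}{- \frac{9}{2}} + 389 = 2 \left(- \frac{1}{2}\right) \left(- \frac{2}{9}\right) + 389 = \frac{2}{9} + 389 = \frac{3503}{9}$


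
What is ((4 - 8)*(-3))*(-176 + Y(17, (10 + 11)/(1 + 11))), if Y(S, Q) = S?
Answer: -1908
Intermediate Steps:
((4 - 8)*(-3))*(-176 + Y(17, (10 + 11)/(1 + 11))) = ((4 - 8)*(-3))*(-176 + 17) = -4*(-3)*(-159) = 12*(-159) = -1908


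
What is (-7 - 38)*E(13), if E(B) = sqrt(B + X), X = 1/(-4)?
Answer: -45*sqrt(51)/2 ≈ -160.68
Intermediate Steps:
X = -1/4 (X = 1*(-1/4) = -1/4 ≈ -0.25000)
E(B) = sqrt(-1/4 + B) (E(B) = sqrt(B - 1/4) = sqrt(-1/4 + B))
(-7 - 38)*E(13) = (-7 - 38)*(sqrt(-1 + 4*13)/2) = -45*sqrt(-1 + 52)/2 = -45*sqrt(51)/2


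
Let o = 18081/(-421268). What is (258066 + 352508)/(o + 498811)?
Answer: 257215287832/210133094267 ≈ 1.2241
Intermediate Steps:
o = -18081/421268 (o = 18081*(-1/421268) = -18081/421268 ≈ -0.042920)
(258066 + 352508)/(o + 498811) = (258066 + 352508)/(-18081/421268 + 498811) = 610574/(210133094267/421268) = 610574*(421268/210133094267) = 257215287832/210133094267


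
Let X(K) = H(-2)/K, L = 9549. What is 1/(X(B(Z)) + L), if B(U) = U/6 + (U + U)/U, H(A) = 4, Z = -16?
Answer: 1/9543 ≈ 0.00010479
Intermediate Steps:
B(U) = 2 + U/6 (B(U) = U*(⅙) + (2*U)/U = U/6 + 2 = 2 + U/6)
X(K) = 4/K
1/(X(B(Z)) + L) = 1/(4/(2 + (⅙)*(-16)) + 9549) = 1/(4/(2 - 8/3) + 9549) = 1/(4/(-⅔) + 9549) = 1/(4*(-3/2) + 9549) = 1/(-6 + 9549) = 1/9543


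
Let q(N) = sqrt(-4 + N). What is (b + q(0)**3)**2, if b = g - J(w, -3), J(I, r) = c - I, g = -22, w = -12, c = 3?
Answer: 1305 + 592*I ≈ 1305.0 + 592.0*I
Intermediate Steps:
J(I, r) = 3 - I
b = -37 (b = -22 - (3 - 1*(-12)) = -22 - (3 + 12) = -22 - 1*15 = -22 - 15 = -37)
(b + q(0)**3)**2 = (-37 + (sqrt(-4 + 0))**3)**2 = (-37 + (sqrt(-4))**3)**2 = (-37 + (2*I)**3)**2 = (-37 - 8*I)**2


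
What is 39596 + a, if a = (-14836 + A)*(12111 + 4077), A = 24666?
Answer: 159167636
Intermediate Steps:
a = 159128040 (a = (-14836 + 24666)*(12111 + 4077) = 9830*16188 = 159128040)
39596 + a = 39596 + 159128040 = 159167636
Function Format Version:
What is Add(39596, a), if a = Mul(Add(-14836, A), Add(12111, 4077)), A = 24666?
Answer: 159167636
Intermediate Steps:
a = 159128040 (a = Mul(Add(-14836, 24666), Add(12111, 4077)) = Mul(9830, 16188) = 159128040)
Add(39596, a) = Add(39596, 159128040) = 159167636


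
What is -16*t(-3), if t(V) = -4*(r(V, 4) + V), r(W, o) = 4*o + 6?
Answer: 1216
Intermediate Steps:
r(W, o) = 6 + 4*o
t(V) = -88 - 4*V (t(V) = -4*((6 + 4*4) + V) = -4*((6 + 16) + V) = -4*(22 + V) = -88 - 4*V)
-16*t(-3) = -16*(-88 - 4*(-3)) = -16*(-88 + 12) = -16*(-76) = 1216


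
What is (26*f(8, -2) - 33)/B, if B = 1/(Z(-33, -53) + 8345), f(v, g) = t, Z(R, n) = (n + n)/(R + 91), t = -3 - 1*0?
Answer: -26856672/29 ≈ -9.2609e+5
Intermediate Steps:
t = -3 (t = -3 + 0 = -3)
Z(R, n) = 2*n/(91 + R) (Z(R, n) = (2*n)/(91 + R) = 2*n/(91 + R))
f(v, g) = -3
B = 29/241952 (B = 1/(2*(-53)/(91 - 33) + 8345) = 1/(2*(-53)/58 + 8345) = 1/(2*(-53)*(1/58) + 8345) = 1/(-53/29 + 8345) = 1/(241952/29) = 29/241952 ≈ 0.00011986)
(26*f(8, -2) - 33)/B = (26*(-3) - 33)/(29/241952) = (-78 - 33)*(241952/29) = -111*241952/29 = -26856672/29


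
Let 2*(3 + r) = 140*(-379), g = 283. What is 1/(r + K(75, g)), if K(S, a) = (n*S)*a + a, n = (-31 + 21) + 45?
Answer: 1/716625 ≈ 1.3954e-6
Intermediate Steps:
n = 35 (n = -10 + 45 = 35)
K(S, a) = a + 35*S*a (K(S, a) = (35*S)*a + a = 35*S*a + a = a + 35*S*a)
r = -26533 (r = -3 + (140*(-379))/2 = -3 + (½)*(-53060) = -3 - 26530 = -26533)
1/(r + K(75, g)) = 1/(-26533 + 283*(1 + 35*75)) = 1/(-26533 + 283*(1 + 2625)) = 1/(-26533 + 283*2626) = 1/(-26533 + 743158) = 1/716625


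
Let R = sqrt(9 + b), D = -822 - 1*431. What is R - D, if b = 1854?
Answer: 1253 + 9*sqrt(23) ≈ 1296.2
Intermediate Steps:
D = -1253 (D = -822 - 431 = -1253)
R = 9*sqrt(23) (R = sqrt(9 + 1854) = sqrt(1863) = 9*sqrt(23) ≈ 43.162)
R - D = 9*sqrt(23) - 1*(-1253) = 9*sqrt(23) + 1253 = 1253 + 9*sqrt(23)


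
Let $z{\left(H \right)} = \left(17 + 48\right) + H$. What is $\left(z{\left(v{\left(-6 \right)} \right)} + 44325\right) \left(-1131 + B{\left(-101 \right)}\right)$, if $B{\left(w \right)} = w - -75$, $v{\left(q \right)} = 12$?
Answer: $-51373114$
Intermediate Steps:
$z{\left(H \right)} = 65 + H$
$B{\left(w \right)} = 75 + w$ ($B{\left(w \right)} = w + 75 = 75 + w$)
$\left(z{\left(v{\left(-6 \right)} \right)} + 44325\right) \left(-1131 + B{\left(-101 \right)}\right) = \left(\left(65 + 12\right) + 44325\right) \left(-1131 + \left(75 - 101\right)\right) = \left(77 + 44325\right) \left(-1131 - 26\right) = 44402 \left(-1157\right) = -51373114$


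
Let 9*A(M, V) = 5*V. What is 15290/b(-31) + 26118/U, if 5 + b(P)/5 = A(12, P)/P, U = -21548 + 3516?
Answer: -31082589/45080 ≈ -689.50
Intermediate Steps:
A(M, V) = 5*V/9 (A(M, V) = (5*V)/9 = 5*V/9)
U = -18032
b(P) = -200/9 (b(P) = -25 + 5*((5*P/9)/P) = -25 + 5*(5/9) = -25 + 25/9 = -200/9)
15290/b(-31) + 26118/U = 15290/(-200/9) + 26118/(-18032) = 15290*(-9/200) + 26118*(-1/18032) = -13761/20 - 13059/9016 = -31082589/45080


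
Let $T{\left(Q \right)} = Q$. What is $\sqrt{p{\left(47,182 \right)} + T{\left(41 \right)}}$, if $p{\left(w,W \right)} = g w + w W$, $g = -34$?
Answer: $\sqrt{6997} \approx 83.648$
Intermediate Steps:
$p{\left(w,W \right)} = - 34 w + W w$ ($p{\left(w,W \right)} = - 34 w + w W = - 34 w + W w$)
$\sqrt{p{\left(47,182 \right)} + T{\left(41 \right)}} = \sqrt{47 \left(-34 + 182\right) + 41} = \sqrt{47 \cdot 148 + 41} = \sqrt{6956 + 41} = \sqrt{6997}$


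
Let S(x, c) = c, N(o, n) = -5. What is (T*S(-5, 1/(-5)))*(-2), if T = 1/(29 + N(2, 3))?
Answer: 1/60 ≈ 0.016667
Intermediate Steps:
T = 1/24 (T = 1/(29 - 5) = 1/24 ≈ 0.041667)
(T*S(-5, 1/(-5)))*(-2) = ((1/(-5))/24)*(-2) = ((1*(-⅕))/24)*(-2) = ((1/24)*(-⅕))*(-2) = -1/120*(-2) = 1/60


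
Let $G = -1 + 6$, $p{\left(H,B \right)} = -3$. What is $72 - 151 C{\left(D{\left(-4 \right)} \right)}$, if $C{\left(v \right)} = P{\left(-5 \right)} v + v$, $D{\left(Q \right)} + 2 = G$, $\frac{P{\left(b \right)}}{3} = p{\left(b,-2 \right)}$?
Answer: $3696$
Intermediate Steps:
$P{\left(b \right)} = -9$ ($P{\left(b \right)} = 3 \left(-3\right) = -9$)
$G = 5$
$D{\left(Q \right)} = 3$ ($D{\left(Q \right)} = -2 + 5 = 3$)
$C{\left(v \right)} = - 8 v$ ($C{\left(v \right)} = - 9 v + v = - 8 v$)
$72 - 151 C{\left(D{\left(-4 \right)} \right)} = 72 - 151 \left(\left(-8\right) 3\right) = 72 - -3624 = 72 + 3624 = 3696$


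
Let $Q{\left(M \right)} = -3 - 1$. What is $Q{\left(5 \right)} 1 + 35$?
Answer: $31$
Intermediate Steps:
$Q{\left(M \right)} = -4$
$Q{\left(5 \right)} 1 + 35 = \left(-4\right) 1 + 35 = -4 + 35 = 31$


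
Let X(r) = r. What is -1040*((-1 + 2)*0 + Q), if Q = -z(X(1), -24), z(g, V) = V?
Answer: -24960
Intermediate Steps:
Q = 24 (Q = -1*(-24) = 24)
-1040*((-1 + 2)*0 + Q) = -1040*((-1 + 2)*0 + 24) = -1040*(1*0 + 24) = -1040*(0 + 24) = -1040*24 = -24960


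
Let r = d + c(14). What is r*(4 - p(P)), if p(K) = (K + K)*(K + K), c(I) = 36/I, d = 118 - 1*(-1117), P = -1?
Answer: 0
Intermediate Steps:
d = 1235 (d = 118 + 1117 = 1235)
p(K) = 4*K² (p(K) = (2*K)*(2*K) = 4*K²)
r = 8663/7 (r = 1235 + 36/14 = 1235 + 36*(1/14) = 1235 + 18/7 = 8663/7 ≈ 1237.6)
r*(4 - p(P)) = 8663*(4 - 4*(-1)²)/7 = 8663*(4 - 4)/7 = (8663/7)*0 = 0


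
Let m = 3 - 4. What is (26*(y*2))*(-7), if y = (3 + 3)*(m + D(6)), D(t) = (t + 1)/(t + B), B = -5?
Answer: -13104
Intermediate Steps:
m = -1
D(t) = (1 + t)/(-5 + t) (D(t) = (t + 1)/(t - 5) = (1 + t)/(-5 + t))
y = 36 (y = (3 + 3)*(-1 + (1 + 6)/(-5 + 6)) = 6*(-1 + 7/1) = 6*(-1 + 1*7) = 6*(-1 + 7) = 6*6 = 36)
(26*(y*2))*(-7) = (26*(36*2))*(-7) = (26*72)*(-7) = 1872*(-7) = -13104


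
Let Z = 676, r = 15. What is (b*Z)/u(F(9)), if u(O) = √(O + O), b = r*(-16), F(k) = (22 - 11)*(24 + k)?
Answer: -27040*√6/11 ≈ -6021.3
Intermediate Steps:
F(k) = 264 + 11*k (F(k) = 11*(24 + k) = 264 + 11*k)
b = -240 (b = 15*(-16) = -240)
u(O) = √2*√O (u(O) = √(2*O) = √2*√O)
(b*Z)/u(F(9)) = (-240*676)/((√2*√(264 + 11*9))) = -162240*√2/(2*√(264 + 99)) = -162240*√6/66 = -27040*√6/11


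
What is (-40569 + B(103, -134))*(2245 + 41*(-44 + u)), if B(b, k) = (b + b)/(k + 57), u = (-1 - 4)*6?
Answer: 2464850991/77 ≈ 3.2011e+7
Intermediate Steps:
u = -30 (u = -5*6 = -30)
B(b, k) = 2*b/(57 + k) (B(b, k) = (2*b)/(57 + k) = 2*b/(57 + k))
(-40569 + B(103, -134))*(2245 + 41*(-44 + u)) = (-40569 + 2*103/(57 - 134))*(2245 + 41*(-44 - 30)) = (-40569 + 2*103/(-77))*(2245 + 41*(-74)) = (-40569 + 2*103*(-1/77))*(2245 - 3034) = (-40569 - 206/77)*(-789) = -3124019/77*(-789) = 2464850991/77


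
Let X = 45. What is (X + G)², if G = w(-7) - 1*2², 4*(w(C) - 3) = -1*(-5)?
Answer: 32761/16 ≈ 2047.6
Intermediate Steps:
w(C) = 17/4 (w(C) = 3 + (-1*(-5))/4 = 3 + (¼)*5 = 3 + 5/4 = 17/4)
G = ¼ (G = 17/4 - 1*2² = 17/4 - 1*4 = 17/4 - 4 = ¼ ≈ 0.25000)
(X + G)² = (45 + ¼)² = (181/4)² = 32761/16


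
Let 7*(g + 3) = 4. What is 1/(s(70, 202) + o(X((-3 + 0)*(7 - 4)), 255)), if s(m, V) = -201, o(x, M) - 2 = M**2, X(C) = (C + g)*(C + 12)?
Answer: 1/64826 ≈ 1.5426e-5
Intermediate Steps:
g = -17/7 (g = -3 + (1/7)*4 = -3 + 4/7 = -17/7 ≈ -2.4286)
X(C) = (12 + C)*(-17/7 + C) (X(C) = (C - 17/7)*(C + 12) = (-17/7 + C)*(12 + C) = (12 + C)*(-17/7 + C))
o(x, M) = 2 + M**2
1/(s(70, 202) + o(X((-3 + 0)*(7 - 4)), 255)) = 1/(-201 + (2 + 255**2)) = 1/(-201 + (2 + 65025)) = 1/(-201 + 65027) = 1/64826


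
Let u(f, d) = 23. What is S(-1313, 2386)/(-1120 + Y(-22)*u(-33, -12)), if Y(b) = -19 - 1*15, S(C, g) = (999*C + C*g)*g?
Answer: 5302294465/951 ≈ 5.5755e+6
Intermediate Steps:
S(C, g) = g*(999*C + C*g)
Y(b) = -34 (Y(b) = -19 - 15 = -34)
S(-1313, 2386)/(-1120 + Y(-22)*u(-33, -12)) = (-1313*2386*(999 + 2386))/(-1120 - 34*23) = (-1313*2386*3385)/(-1120 - 782) = -10604588930/(-1902) = -10604588930*(-1/1902) = 5302294465/951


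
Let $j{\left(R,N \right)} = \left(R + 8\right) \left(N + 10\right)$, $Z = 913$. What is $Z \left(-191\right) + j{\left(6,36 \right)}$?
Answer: $-173739$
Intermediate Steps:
$j{\left(R,N \right)} = \left(8 + R\right) \left(10 + N\right)$
$Z \left(-191\right) + j{\left(6,36 \right)} = 913 \left(-191\right) + \left(80 + 8 \cdot 36 + 10 \cdot 6 + 36 \cdot 6\right) = -174383 + \left(80 + 288 + 60 + 216\right) = -174383 + 644 = -173739$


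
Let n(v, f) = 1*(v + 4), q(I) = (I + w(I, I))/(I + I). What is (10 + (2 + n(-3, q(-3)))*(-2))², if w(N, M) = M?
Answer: 16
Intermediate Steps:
q(I) = 1 (q(I) = (I + I)/(I + I) = (2*I)/((2*I)) = (2*I)*(1/(2*I)) = 1)
n(v, f) = 4 + v (n(v, f) = 1*(4 + v) = 4 + v)
(10 + (2 + n(-3, q(-3)))*(-2))² = (10 + (2 + (4 - 3))*(-2))² = (10 + (2 + 1)*(-2))² = (10 + 3*(-2))² = (10 - 6)² = 4² = 16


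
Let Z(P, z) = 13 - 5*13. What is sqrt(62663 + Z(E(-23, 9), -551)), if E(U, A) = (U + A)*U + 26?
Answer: sqrt(62611) ≈ 250.22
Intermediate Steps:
E(U, A) = 26 + U*(A + U) (E(U, A) = (A + U)*U + 26 = U*(A + U) + 26 = 26 + U*(A + U))
Z(P, z) = -52 (Z(P, z) = 13 - 65 = -52)
sqrt(62663 + Z(E(-23, 9), -551)) = sqrt(62663 - 52) = sqrt(62611)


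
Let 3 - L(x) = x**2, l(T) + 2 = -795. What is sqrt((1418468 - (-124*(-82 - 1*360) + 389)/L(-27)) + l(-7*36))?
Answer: sqrt(686189562)/22 ≈ 1190.7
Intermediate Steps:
l(T) = -797 (l(T) = -2 - 795 = -797)
L(x) = 3 - x**2
sqrt((1418468 - (-124*(-82 - 1*360) + 389)/L(-27)) + l(-7*36)) = sqrt((1418468 - (-124*(-82 - 1*360) + 389)/(3 - 1*(-27)**2)) - 797) = sqrt((1418468 - (-124*(-82 - 360) + 389)/(3 - 1*729)) - 797) = sqrt((1418468 - (-124*(-442) + 389)/(3 - 729)) - 797) = sqrt((1418468 - (54808 + 389)/(-726)) - 797) = sqrt((1418468 - 55197*(-1)/726) - 797) = sqrt((1418468 - 1*(-18399/242)) - 797) = sqrt((1418468 + 18399/242) - 797) = sqrt(343287655/242 - 797) = sqrt(343094781/242) = sqrt(686189562)/22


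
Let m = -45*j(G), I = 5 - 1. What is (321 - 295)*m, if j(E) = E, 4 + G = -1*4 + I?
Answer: 4680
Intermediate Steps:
I = 4
G = -4 (G = -4 + (-1*4 + 4) = -4 + (-4 + 4) = -4 + 0 = -4)
m = 180 (m = -45*(-4) = 180)
(321 - 295)*m = (321 - 295)*180 = 26*180 = 4680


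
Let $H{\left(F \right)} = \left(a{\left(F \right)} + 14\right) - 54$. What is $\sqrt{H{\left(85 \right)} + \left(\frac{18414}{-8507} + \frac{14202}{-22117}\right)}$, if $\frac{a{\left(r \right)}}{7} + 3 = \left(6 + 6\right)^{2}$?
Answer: $\frac{\sqrt{33424599753052979879}}{188149319} \approx 30.728$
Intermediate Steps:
$a{\left(r \right)} = 987$ ($a{\left(r \right)} = -21 + 7 \left(6 + 6\right)^{2} = -21 + 7 \cdot 12^{2} = -21 + 7 \cdot 144 = -21 + 1008 = 987$)
$H{\left(F \right)} = 947$ ($H{\left(F \right)} = \left(987 + 14\right) - 54 = 1001 - 54 = 947$)
$\sqrt{H{\left(85 \right)} + \left(\frac{18414}{-8507} + \frac{14202}{-22117}\right)} = \sqrt{947 + \left(\frac{18414}{-8507} + \frac{14202}{-22117}\right)} = \sqrt{947 + \left(18414 \left(- \frac{1}{8507}\right) + 14202 \left(- \frac{1}{22117}\right)\right)} = \sqrt{947 - \frac{528078852}{188149319}} = \sqrt{\frac{177649326241}{188149319}} = \frac{\sqrt{33424599753052979879}}{188149319}$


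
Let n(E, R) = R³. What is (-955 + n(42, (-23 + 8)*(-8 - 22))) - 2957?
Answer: 91121088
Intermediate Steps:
(-955 + n(42, (-23 + 8)*(-8 - 22))) - 2957 = (-955 + ((-23 + 8)*(-8 - 22))³) - 2957 = (-955 + (-15*(-30))³) - 2957 = (-955 + 450³) - 2957 = (-955 + 91125000) - 2957 = 91124045 - 2957 = 91121088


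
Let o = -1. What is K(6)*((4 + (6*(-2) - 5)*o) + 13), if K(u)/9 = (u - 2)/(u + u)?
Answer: 102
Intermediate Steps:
K(u) = 9*(-2 + u)/(2*u) (K(u) = 9*((u - 2)/(u + u)) = 9*((-2 + u)/((2*u))) = 9*((-2 + u)*(1/(2*u))) = 9*((-2 + u)/(2*u)) = 9*(-2 + u)/(2*u))
K(6)*((4 + (6*(-2) - 5)*o) + 13) = (9/2 - 9/6)*((4 + (6*(-2) - 5)*(-1)) + 13) = (9/2 - 9*⅙)*((4 + (-12 - 5)*(-1)) + 13) = (9/2 - 3/2)*((4 - 17*(-1)) + 13) = 3*((4 + 17) + 13) = 3*(21 + 13) = 3*34 = 102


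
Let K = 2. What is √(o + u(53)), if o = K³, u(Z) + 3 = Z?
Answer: √58 ≈ 7.6158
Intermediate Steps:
u(Z) = -3 + Z
o = 8 (o = 2³ = 8)
√(o + u(53)) = √(8 + (-3 + 53)) = √(8 + 50) = √58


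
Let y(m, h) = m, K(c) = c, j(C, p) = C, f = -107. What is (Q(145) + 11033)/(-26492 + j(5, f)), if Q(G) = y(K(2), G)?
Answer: -11035/26487 ≈ -0.41662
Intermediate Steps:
Q(G) = 2
(Q(145) + 11033)/(-26492 + j(5, f)) = (2 + 11033)/(-26492 + 5) = 11035/(-26487) = 11035*(-1/26487) = -11035/26487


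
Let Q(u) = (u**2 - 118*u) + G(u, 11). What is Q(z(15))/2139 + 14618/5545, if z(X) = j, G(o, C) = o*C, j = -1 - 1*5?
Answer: 11675804/3953585 ≈ 2.9532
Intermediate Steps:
j = -6 (j = -1 - 5 = -6)
G(o, C) = C*o
z(X) = -6
Q(u) = u**2 - 107*u (Q(u) = (u**2 - 118*u) + 11*u = u**2 - 107*u)
Q(z(15))/2139 + 14618/5545 = -6*(-107 - 6)/2139 + 14618/5545 = -6*(-113)*(1/2139) + 14618*(1/5545) = 678*(1/2139) + 14618/5545 = 226/713 + 14618/5545 = 11675804/3953585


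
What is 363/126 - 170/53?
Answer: -727/2226 ≈ -0.32659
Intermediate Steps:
363/126 - 170/53 = 363*(1/126) - 170*1/53 = 121/42 - 170/53 = -727/2226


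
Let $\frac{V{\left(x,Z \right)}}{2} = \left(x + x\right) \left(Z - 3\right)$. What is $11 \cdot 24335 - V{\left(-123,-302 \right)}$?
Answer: $117625$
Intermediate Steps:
$V{\left(x,Z \right)} = 4 x \left(-3 + Z\right)$ ($V{\left(x,Z \right)} = 2 \left(x + x\right) \left(Z - 3\right) = 2 \cdot 2 x \left(-3 + Z\right) = 4 x \left(-3 + Z\right)$)
$11 \cdot 24335 - V{\left(-123,-302 \right)} = 11 \cdot 24335 - 4 \left(-123\right) \left(-3 - 302\right) = 267685 - 4 \left(-123\right) \left(-305\right) = 267685 - 150060 = 117625$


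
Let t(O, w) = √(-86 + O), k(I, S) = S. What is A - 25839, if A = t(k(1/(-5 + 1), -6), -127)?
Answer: -25839 + 2*I*√23 ≈ -25839.0 + 9.5917*I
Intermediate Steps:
A = 2*I*√23 (A = √(-86 - 6) = √(-92) = 2*I*√23 ≈ 9.5917*I)
A - 25839 = 2*I*√23 - 25839 = -25839 + 2*I*√23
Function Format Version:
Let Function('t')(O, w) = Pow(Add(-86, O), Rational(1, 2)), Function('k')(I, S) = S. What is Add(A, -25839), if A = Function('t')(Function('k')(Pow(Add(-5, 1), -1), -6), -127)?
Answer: Add(-25839, Mul(2, I, Pow(23, Rational(1, 2)))) ≈ Add(-25839., Mul(9.5917, I))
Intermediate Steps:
A = Mul(2, I, Pow(23, Rational(1, 2))) (A = Pow(Add(-86, -6), Rational(1, 2)) = Pow(-92, Rational(1, 2)) = Mul(2, I, Pow(23, Rational(1, 2))) ≈ Mul(9.5917, I))
Add(A, -25839) = Add(Mul(2, I, Pow(23, Rational(1, 2))), -25839) = Add(-25839, Mul(2, I, Pow(23, Rational(1, 2))))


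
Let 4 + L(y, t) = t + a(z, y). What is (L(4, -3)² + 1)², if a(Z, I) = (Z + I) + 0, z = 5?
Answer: 25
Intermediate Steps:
a(Z, I) = I + Z (a(Z, I) = (I + Z) + 0 = I + Z)
L(y, t) = 1 + t + y (L(y, t) = -4 + (t + (y + 5)) = -4 + (t + (5 + y)) = -4 + (5 + t + y) = 1 + t + y)
(L(4, -3)² + 1)² = ((1 - 3 + 4)² + 1)² = (2² + 1)² = (4 + 1)² = 5² = 25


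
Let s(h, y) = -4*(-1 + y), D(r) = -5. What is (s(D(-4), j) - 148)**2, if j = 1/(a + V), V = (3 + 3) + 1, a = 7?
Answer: 1020100/49 ≈ 20818.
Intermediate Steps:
V = 7 (V = 6 + 1 = 7)
j = 1/14 (j = 1/(7 + 7) = 1/14 ≈ 0.071429)
s(h, y) = 4 - 4*y
(s(D(-4), j) - 148)**2 = ((4 - 4*1/14) - 148)**2 = ((4 - 2/7) - 148)**2 = (26/7 - 148)**2 = (-1010/7)**2 = 1020100/49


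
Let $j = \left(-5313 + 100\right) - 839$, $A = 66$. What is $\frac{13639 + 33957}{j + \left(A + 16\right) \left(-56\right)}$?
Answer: $- \frac{11899}{2661} \approx -4.4716$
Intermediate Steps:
$j = -6052$ ($j = -5213 - 839 = -6052$)
$\frac{13639 + 33957}{j + \left(A + 16\right) \left(-56\right)} = \frac{13639 + 33957}{-6052 + \left(66 + 16\right) \left(-56\right)} = \frac{47596}{-6052 + 82 \left(-56\right)} = \frac{47596}{-6052 - 4592} = \frac{47596}{-10644} = 47596 \left(- \frac{1}{10644}\right) = - \frac{11899}{2661}$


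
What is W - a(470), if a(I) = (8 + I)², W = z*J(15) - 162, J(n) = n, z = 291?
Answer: -224281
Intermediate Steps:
W = 4203 (W = 291*15 - 162 = 4365 - 162 = 4203)
W - a(470) = 4203 - (8 + 470)² = 4203 - 1*478² = 4203 - 1*228484 = 4203 - 228484 = -224281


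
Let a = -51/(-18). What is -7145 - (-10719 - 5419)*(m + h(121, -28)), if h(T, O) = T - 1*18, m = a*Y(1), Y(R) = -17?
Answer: 2633266/3 ≈ 8.7776e+5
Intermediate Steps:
a = 17/6 (a = -51*(-1/18) = 17/6 ≈ 2.8333)
m = -289/6 (m = (17/6)*(-17) = -289/6 ≈ -48.167)
h(T, O) = -18 + T (h(T, O) = T - 18 = -18 + T)
-7145 - (-10719 - 5419)*(m + h(121, -28)) = -7145 - (-10719 - 5419)*(-289/6 + (-18 + 121)) = -7145 - (-16138)*(-289/6 + 103) = -7145 - (-16138)*329/6 = -7145 - 1*(-2654701/3) = -7145 + 2654701/3 = 2633266/3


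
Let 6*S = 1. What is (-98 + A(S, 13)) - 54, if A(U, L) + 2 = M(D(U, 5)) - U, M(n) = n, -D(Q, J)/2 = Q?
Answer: -309/2 ≈ -154.50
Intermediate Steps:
S = ⅙ (S = (⅙)*1 = ⅙ ≈ 0.16667)
D(Q, J) = -2*Q
A(U, L) = -2 - 3*U (A(U, L) = -2 + (-2*U - U) = -2 - 3*U)
(-98 + A(S, 13)) - 54 = (-98 + (-2 - 3*⅙)) - 54 = (-98 + (-2 - ½)) - 54 = (-98 - 5/2) - 54 = -201/2 - 54 = -309/2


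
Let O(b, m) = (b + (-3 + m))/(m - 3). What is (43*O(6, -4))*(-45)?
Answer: -1935/7 ≈ -276.43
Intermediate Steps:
O(b, m) = (-3 + b + m)/(-3 + m)
(43*O(6, -4))*(-45) = (43*((-3 + 6 - 4)/(-3 - 4)))*(-45) = (43*(-1/(-7)))*(-45) = (43*(-⅐*(-1)))*(-45) = (43*(⅐))*(-45) = (43/7)*(-45) = -1935/7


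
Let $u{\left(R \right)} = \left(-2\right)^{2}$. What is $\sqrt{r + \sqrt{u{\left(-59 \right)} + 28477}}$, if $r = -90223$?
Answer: $\sqrt{-90223 + \sqrt{28481}} \approx 300.09 i$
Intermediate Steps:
$u{\left(R \right)} = 4$
$\sqrt{r + \sqrt{u{\left(-59 \right)} + 28477}} = \sqrt{-90223 + \sqrt{4 + 28477}} = \sqrt{-90223 + \sqrt{28481}}$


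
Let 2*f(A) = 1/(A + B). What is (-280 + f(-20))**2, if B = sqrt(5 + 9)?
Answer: 23366896207/297992 + 54045*sqrt(14)/74498 ≈ 78417.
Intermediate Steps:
B = sqrt(14) ≈ 3.7417
f(A) = 1/(2*(A + sqrt(14)))
(-280 + f(-20))**2 = (-280 + 1/(2*(-20 + sqrt(14))))**2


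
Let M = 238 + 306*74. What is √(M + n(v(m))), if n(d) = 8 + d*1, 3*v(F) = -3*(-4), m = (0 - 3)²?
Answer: √22894 ≈ 151.31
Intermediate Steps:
m = 9 (m = (-3)² = 9)
v(F) = 4 (v(F) = (-3*(-4))/3 = (⅓)*12 = 4)
M = 22882 (M = 238 + 22644 = 22882)
n(d) = 8 + d
√(M + n(v(m))) = √(22882 + (8 + 4)) = √(22882 + 12) = √22894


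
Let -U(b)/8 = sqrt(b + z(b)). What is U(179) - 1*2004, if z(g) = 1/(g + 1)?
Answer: -2004 - 4*sqrt(161105)/15 ≈ -2111.0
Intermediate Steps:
z(g) = 1/(1 + g)
U(b) = -8*sqrt(b + 1/(1 + b))
U(179) - 1*2004 = -8*sqrt(1 + 179*(1 + 179))/sqrt(1 + 179) - 1*2004 = -8*sqrt(5)*sqrt(1 + 179*180)/30 - 2004 = -8*sqrt(5)*sqrt(1 + 32220)/30 - 2004 = -8*sqrt(161105)/30 - 2004 = -4*sqrt(161105)/15 - 2004 = -2004 - 4*sqrt(161105)/15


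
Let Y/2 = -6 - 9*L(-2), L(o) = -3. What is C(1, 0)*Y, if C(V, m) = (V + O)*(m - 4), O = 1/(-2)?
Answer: -84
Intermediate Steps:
Y = 42 (Y = 2*(-6 - 9*(-3)) = 2*(-6 + 27) = 2*21 = 42)
O = -½ ≈ -0.50000
C(V, m) = (-4 + m)*(-½ + V) (C(V, m) = (V - ½)*(m - 4) = (-½ + V)*(-4 + m) = (-4 + m)*(-½ + V))
C(1, 0)*Y = (2 - 4*1 - ½*0 + 1*0)*42 = (2 - 4 + 0 + 0)*42 = -2*42 = -84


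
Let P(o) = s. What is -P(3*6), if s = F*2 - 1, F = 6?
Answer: -11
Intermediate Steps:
s = 11 (s = 6*2 - 1 = 12 - 1 = 11)
P(o) = 11
-P(3*6) = -1*11 = -11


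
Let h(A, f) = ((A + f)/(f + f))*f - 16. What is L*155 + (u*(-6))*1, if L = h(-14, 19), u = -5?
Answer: -4125/2 ≈ -2062.5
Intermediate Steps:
h(A, f) = -16 + A/2 + f/2 (h(A, f) = ((A + f)/((2*f)))*f - 16 = ((A + f)*(1/(2*f)))*f - 16 = ((A + f)/(2*f))*f - 16 = (A/2 + f/2) - 16 = -16 + A/2 + f/2)
L = -27/2 (L = -16 + (1/2)*(-14) + (1/2)*19 = -16 - 7 + 19/2 = -27/2 ≈ -13.500)
L*155 + (u*(-6))*1 = -27/2*155 - 5*(-6)*1 = -4185/2 + 30*1 = -4185/2 + 30 = -4125/2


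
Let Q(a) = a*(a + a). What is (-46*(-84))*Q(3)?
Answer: 69552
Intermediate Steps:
Q(a) = 2*a**2 (Q(a) = a*(2*a) = 2*a**2)
(-46*(-84))*Q(3) = (-46*(-84))*(2*3**2) = 3864*(2*9) = 3864*18 = 69552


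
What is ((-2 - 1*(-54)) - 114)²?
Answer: 3844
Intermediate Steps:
((-2 - 1*(-54)) - 114)² = ((-2 + 54) - 114)² = (52 - 114)² = (-62)² = 3844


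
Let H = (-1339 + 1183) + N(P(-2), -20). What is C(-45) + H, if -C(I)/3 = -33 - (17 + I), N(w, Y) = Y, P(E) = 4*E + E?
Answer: -161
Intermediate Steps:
P(E) = 5*E
H = -176 (H = (-1339 + 1183) - 20 = -156 - 20 = -176)
C(I) = 150 + 3*I (C(I) = -3*(-33 - (17 + I)) = -3*(-33 + (-17 - I)) = -3*(-50 - I) = 150 + 3*I)
C(-45) + H = (150 + 3*(-45)) - 176 = (150 - 135) - 176 = 15 - 176 = -161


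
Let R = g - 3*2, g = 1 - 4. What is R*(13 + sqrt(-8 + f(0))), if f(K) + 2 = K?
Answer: -117 - 9*I*sqrt(10) ≈ -117.0 - 28.461*I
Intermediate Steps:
f(K) = -2 + K
g = -3
R = -9 (R = -3 - 3*2 = -3 - 6 = -9)
R*(13 + sqrt(-8 + f(0))) = -9*(13 + sqrt(-8 + (-2 + 0))) = -9*(13 + sqrt(-8 - 2)) = -9*(13 + sqrt(-10)) = -9*(13 + I*sqrt(10)) = -117 - 9*I*sqrt(10)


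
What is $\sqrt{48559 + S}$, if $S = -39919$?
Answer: $24 \sqrt{15} \approx 92.952$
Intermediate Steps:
$\sqrt{48559 + S} = \sqrt{48559 - 39919} = \sqrt{8640} = 24 \sqrt{15}$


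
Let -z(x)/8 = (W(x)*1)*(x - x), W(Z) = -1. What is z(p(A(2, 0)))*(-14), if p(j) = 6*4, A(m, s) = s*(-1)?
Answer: 0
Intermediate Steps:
A(m, s) = -s
p(j) = 24
z(x) = 0 (z(x) = -8*(-1*1)*(x - x) = -(-8)*0 = -8*0 = 0)
z(p(A(2, 0)))*(-14) = 0*(-14) = 0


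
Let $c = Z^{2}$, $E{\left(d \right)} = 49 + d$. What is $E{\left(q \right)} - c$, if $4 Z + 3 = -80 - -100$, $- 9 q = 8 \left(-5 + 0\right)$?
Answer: $\frac{5095}{144} \approx 35.382$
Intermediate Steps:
$q = \frac{40}{9}$ ($q = - \frac{8 \left(-5 + 0\right)}{9} = - \frac{8 \left(-5\right)}{9} = \left(- \frac{1}{9}\right) \left(-40\right) = \frac{40}{9} \approx 4.4444$)
$Z = \frac{17}{4}$ ($Z = - \frac{3}{4} + \frac{-80 - -100}{4} = - \frac{3}{4} + \frac{-80 + 100}{4} = - \frac{3}{4} + \frac{1}{4} \cdot 20 = - \frac{3}{4} + 5 = \frac{17}{4} \approx 4.25$)
$c = \frac{289}{16}$ ($c = \left(\frac{17}{4}\right)^{2} = \frac{289}{16} \approx 18.063$)
$E{\left(q \right)} - c = \left(49 + \frac{40}{9}\right) - \frac{289}{16} = \frac{481}{9} - \frac{289}{16} = \frac{5095}{144}$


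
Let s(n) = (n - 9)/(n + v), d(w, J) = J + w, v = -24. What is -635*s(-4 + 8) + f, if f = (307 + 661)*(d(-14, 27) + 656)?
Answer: 2589733/4 ≈ 6.4743e+5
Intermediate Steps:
f = 647592 (f = (307 + 661)*((27 - 14) + 656) = 968*(13 + 656) = 968*669 = 647592)
s(n) = (-9 + n)/(-24 + n) (s(n) = (n - 9)/(n - 24) = (-9 + n)/(-24 + n))
-635*s(-4 + 8) + f = -635*(-9 + (-4 + 8))/(-24 + (-4 + 8)) + 647592 = -635*(-9 + 4)/(-24 + 4) + 647592 = -635*(-5)/(-20) + 647592 = -(-127)*(-5)/4 + 647592 = -635*¼ + 647592 = -635/4 + 647592 = 2589733/4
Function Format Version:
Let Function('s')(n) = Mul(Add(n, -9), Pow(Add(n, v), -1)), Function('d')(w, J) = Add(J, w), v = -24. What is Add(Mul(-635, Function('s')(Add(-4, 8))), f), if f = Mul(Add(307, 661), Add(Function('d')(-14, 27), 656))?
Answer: Rational(2589733, 4) ≈ 6.4743e+5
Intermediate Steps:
f = 647592 (f = Mul(Add(307, 661), Add(Add(27, -14), 656)) = Mul(968, Add(13, 656)) = Mul(968, 669) = 647592)
Function('s')(n) = Mul(Pow(Add(-24, n), -1), Add(-9, n)) (Function('s')(n) = Mul(Add(n, -9), Pow(Add(n, -24), -1)) = Mul(Add(-9, n), Pow(Add(-24, n), -1)) = Mul(Pow(Add(-24, n), -1), Add(-9, n)))
Add(Mul(-635, Function('s')(Add(-4, 8))), f) = Add(Mul(-635, Mul(Pow(Add(-24, Add(-4, 8)), -1), Add(-9, Add(-4, 8)))), 647592) = Add(Mul(-635, Mul(Pow(Add(-24, 4), -1), Add(-9, 4))), 647592) = Add(Mul(-635, Mul(Pow(-20, -1), -5)), 647592) = Add(Mul(-635, Mul(Rational(-1, 20), -5)), 647592) = Add(Mul(-635, Rational(1, 4)), 647592) = Add(Rational(-635, 4), 647592) = Rational(2589733, 4)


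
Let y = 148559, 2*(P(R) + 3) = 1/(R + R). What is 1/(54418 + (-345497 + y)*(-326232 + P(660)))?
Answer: 440/28269174020297 ≈ 1.5565e-11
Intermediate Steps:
P(R) = -3 + 1/(4*R) (P(R) = -3 + 1/(2*(R + R)) = -3 + 1/(2*((2*R))) = -3 + (1/(2*R))/2 = -3 + 1/(4*R))
1/(54418 + (-345497 + y)*(-326232 + P(660))) = 1/(54418 + (-345497 + 148559)*(-326232 + (-3 + (¼)/660))) = 1/(54418 - 196938*(-326232 + (-3 + (¼)*(1/660)))) = 1/(54418 - 196938*(-326232 + (-3 + 1/2640))) = 1/(54418 - 196938*(-326232 - 7919/2640)) = 1/(54418 - 196938*(-861260399/2640)) = 1/(54418 + 28269150076377/440) = 1/(28269174020297/440) = 440/28269174020297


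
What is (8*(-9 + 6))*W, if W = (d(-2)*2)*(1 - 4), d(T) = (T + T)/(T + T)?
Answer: 144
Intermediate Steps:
d(T) = 1 (d(T) = (2*T)/((2*T)) = (2*T)*(1/(2*T)) = 1)
W = -6 (W = (1*2)*(1 - 4) = 2*(-3) = -6)
(8*(-9 + 6))*W = (8*(-9 + 6))*(-6) = (8*(-3))*(-6) = -24*(-6) = 144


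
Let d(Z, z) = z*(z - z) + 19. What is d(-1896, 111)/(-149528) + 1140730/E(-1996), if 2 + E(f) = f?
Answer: -85285556701/149378472 ≈ -570.94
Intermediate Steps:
E(f) = -2 + f
d(Z, z) = 19 (d(Z, z) = z*0 + 19 = 0 + 19 = 19)
d(-1896, 111)/(-149528) + 1140730/E(-1996) = 19/(-149528) + 1140730/(-2 - 1996) = 19*(-1/149528) + 1140730/(-1998) = -19/149528 + 1140730*(-1/1998) = -19/149528 - 570365/999 = -85285556701/149378472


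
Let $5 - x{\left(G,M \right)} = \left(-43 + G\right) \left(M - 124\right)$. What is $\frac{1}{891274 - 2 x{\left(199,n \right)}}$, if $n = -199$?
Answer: $\frac{1}{790488} \approx 1.265 \cdot 10^{-6}$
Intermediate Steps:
$x{\left(G,M \right)} = 5 - \left(-124 + M\right) \left(-43 + G\right)$ ($x{\left(G,M \right)} = 5 - \left(-43 + G\right) \left(M - 124\right) = 5 - \left(-43 + G\right) \left(-124 + M\right) = 5 - \left(-124 + M\right) \left(-43 + G\right)$)
$\frac{1}{891274 - 2 x{\left(199,n \right)}} = \frac{1}{891274 - 2 \left(-5327 + 43 \left(-199\right) + 124 \cdot 199 - 199 \left(-199\right)\right)} = \frac{1}{891274 - 2 \left(-5327 - 8557 + 24676 + 39601\right)} = \frac{1}{891274 - 100786} = \frac{1}{790488}$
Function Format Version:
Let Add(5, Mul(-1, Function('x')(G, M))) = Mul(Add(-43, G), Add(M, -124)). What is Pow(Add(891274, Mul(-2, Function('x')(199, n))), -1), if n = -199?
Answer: Rational(1, 790488) ≈ 1.2650e-6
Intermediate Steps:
Function('x')(G, M) = Add(5, Mul(-1, Add(-124, M), Add(-43, G))) (Function('x')(G, M) = Add(5, Mul(-1, Mul(Add(-43, G), Add(M, -124)))) = Add(5, Mul(-1, Mul(Add(-43, G), Add(-124, M)))) = Add(5, Mul(-1, Mul(Add(-124, M), Add(-43, G)))) = Add(5, Mul(-1, Add(-124, M), Add(-43, G))))
Pow(Add(891274, Mul(-2, Function('x')(199, n))), -1) = Pow(Add(891274, Mul(-2, Add(-5327, Mul(43, -199), Mul(124, 199), Mul(-1, 199, -199)))), -1) = Pow(Add(891274, Mul(-2, Add(-5327, -8557, 24676, 39601))), -1) = Pow(Add(891274, Mul(-2, 50393)), -1) = Pow(Add(891274, -100786), -1) = Pow(790488, -1) = Rational(1, 790488)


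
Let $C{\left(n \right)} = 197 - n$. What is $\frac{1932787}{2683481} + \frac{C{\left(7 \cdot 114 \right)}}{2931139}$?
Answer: $\frac{5663654582312}{7865655814859} \approx 0.72005$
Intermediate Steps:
$\frac{1932787}{2683481} + \frac{C{\left(7 \cdot 114 \right)}}{2931139} = \frac{1932787}{2683481} + \frac{197 - 7 \cdot 114}{2931139} = 1932787 \cdot \frac{1}{2683481} + \left(197 - 798\right) \frac{1}{2931139} = \frac{1932787}{2683481} + \left(197 - 798\right) \frac{1}{2931139} = \frac{1932787}{2683481} - \frac{601}{2931139} = \frac{5663654582312}{7865655814859}$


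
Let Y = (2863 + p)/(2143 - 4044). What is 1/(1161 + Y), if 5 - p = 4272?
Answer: 1901/2208465 ≈ 0.00086078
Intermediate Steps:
p = -4267 (p = 5 - 1*4272 = 5 - 4272 = -4267)
Y = 1404/1901 (Y = (2863 - 4267)/(2143 - 4044) = -1404/(-1901) = -1404*(-1/1901) = 1404/1901 ≈ 0.73856)
1/(1161 + Y) = 1/(1161 + 1404/1901) = 1/(2208465/1901) = 1901/2208465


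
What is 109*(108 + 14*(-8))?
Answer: -436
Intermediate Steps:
109*(108 + 14*(-8)) = 109*(108 - 112) = 109*(-4) = -436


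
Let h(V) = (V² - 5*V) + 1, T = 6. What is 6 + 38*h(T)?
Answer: 272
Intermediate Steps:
h(V) = 1 + V² - 5*V
6 + 38*h(T) = 6 + 38*(1 + 6² - 5*6) = 6 + 38*(1 + 36 - 30) = 6 + 38*7 = 6 + 266 = 272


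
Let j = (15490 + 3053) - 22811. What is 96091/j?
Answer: -96091/4268 ≈ -22.514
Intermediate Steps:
j = -4268 (j = 18543 - 22811 = -4268)
96091/j = 96091/(-4268) = 96091*(-1/4268) = -96091/4268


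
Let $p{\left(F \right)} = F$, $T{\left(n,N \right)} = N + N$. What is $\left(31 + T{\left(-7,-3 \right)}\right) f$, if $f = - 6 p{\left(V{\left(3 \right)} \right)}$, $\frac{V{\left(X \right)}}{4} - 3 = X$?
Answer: $-3600$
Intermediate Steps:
$T{\left(n,N \right)} = 2 N$
$V{\left(X \right)} = 12 + 4 X$
$f = -144$ ($f = - 6 \left(12 + 4 \cdot 3\right) = - 6 \left(12 + 12\right) = \left(-6\right) 24 = -144$)
$\left(31 + T{\left(-7,-3 \right)}\right) f = \left(31 + 2 \left(-3\right)\right) \left(-144\right) = \left(31 - 6\right) \left(-144\right) = 25 \left(-144\right) = -3600$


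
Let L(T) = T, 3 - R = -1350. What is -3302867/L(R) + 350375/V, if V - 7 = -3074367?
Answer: -2030935249499/831921816 ≈ -2441.3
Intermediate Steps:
V = -3074360 (V = 7 - 3074367 = -3074360)
R = 1353 (R = 3 - 1*(-1350) = 3 + 1350 = 1353)
-3302867/L(R) + 350375/V = -3302867/1353 + 350375/(-3074360) = -3302867*1/1353 + 350375*(-1/3074360) = -3302867/1353 - 70075/614872 = -2030935249499/831921816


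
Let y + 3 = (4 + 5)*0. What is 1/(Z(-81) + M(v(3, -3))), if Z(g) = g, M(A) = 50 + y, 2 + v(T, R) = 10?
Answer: -1/34 ≈ -0.029412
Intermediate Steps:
v(T, R) = 8 (v(T, R) = -2 + 10 = 8)
y = -3 (y = -3 + (4 + 5)*0 = -3 + 9*0 = -3 + 0 = -3)
M(A) = 47 (M(A) = 50 - 3 = 47)
1/(Z(-81) + M(v(3, -3))) = 1/(-81 + 47) = 1/(-34) = -1/34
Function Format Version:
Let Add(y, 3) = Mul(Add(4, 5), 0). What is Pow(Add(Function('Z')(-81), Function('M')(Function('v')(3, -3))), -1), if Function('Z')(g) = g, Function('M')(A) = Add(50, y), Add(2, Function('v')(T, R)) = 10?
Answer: Rational(-1, 34) ≈ -0.029412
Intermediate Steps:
Function('v')(T, R) = 8 (Function('v')(T, R) = Add(-2, 10) = 8)
y = -3 (y = Add(-3, Mul(Add(4, 5), 0)) = Add(-3, Mul(9, 0)) = Add(-3, 0) = -3)
Function('M')(A) = 47 (Function('M')(A) = Add(50, -3) = 47)
Pow(Add(Function('Z')(-81), Function('M')(Function('v')(3, -3))), -1) = Pow(Add(-81, 47), -1) = Pow(-34, -1) = Rational(-1, 34)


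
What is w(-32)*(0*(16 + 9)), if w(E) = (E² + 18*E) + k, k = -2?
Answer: 0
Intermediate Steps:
w(E) = -2 + E² + 18*E (w(E) = (E² + 18*E) - 2 = -2 + E² + 18*E)
w(-32)*(0*(16 + 9)) = (-2 + (-32)² + 18*(-32))*(0*(16 + 9)) = (-2 + 1024 - 576)*(0*25) = 446*0 = 0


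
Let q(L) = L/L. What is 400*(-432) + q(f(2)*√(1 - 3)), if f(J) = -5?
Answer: -172799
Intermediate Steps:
q(L) = 1
400*(-432) + q(f(2)*√(1 - 3)) = 400*(-432) + 1 = -172800 + 1 = -172799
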